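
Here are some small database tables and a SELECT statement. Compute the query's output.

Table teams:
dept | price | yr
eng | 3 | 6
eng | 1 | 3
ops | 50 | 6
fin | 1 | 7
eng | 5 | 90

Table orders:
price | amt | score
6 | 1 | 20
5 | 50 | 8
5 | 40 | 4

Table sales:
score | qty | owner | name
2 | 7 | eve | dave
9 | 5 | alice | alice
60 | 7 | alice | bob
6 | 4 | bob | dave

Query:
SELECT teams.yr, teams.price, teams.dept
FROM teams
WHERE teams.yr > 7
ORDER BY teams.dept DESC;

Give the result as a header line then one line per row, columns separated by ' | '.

After WHERE (1 rows):
teams.dept | teams.price | teams.yr
eng | 5 | 90
After SELECT (1 rows):
teams.yr | teams.price | teams.dept
90 | 5 | eng
After ORDER BY (1 rows):
teams.yr | teams.price | teams.dept
90 | 5 | eng

== RESULT ==
teams.yr | teams.price | teams.dept
90 | 5 | eng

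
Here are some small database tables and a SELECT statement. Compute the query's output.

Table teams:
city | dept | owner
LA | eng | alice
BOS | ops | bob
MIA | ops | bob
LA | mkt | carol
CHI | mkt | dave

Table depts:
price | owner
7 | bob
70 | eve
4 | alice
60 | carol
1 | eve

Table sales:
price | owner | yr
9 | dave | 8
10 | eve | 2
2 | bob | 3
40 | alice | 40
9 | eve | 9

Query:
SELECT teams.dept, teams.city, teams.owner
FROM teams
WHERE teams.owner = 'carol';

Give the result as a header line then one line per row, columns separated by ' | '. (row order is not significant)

== RESULT ==
teams.dept | teams.city | teams.owner
mkt | LA | carol

Derivation:
After WHERE (1 rows):
teams.city | teams.dept | teams.owner
LA | mkt | carol
After SELECT (1 rows):
teams.dept | teams.city | teams.owner
mkt | LA | carol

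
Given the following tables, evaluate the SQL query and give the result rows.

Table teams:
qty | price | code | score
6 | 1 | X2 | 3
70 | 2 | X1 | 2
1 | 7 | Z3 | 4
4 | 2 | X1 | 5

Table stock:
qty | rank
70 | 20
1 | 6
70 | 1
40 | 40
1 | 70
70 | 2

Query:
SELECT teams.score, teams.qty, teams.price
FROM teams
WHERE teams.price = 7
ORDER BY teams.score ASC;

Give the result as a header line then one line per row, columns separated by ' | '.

== RESULT ==
teams.score | teams.qty | teams.price
4 | 1 | 7

Derivation:
After WHERE (1 rows):
teams.qty | teams.price | teams.code | teams.score
1 | 7 | Z3 | 4
After SELECT (1 rows):
teams.score | teams.qty | teams.price
4 | 1 | 7
After ORDER BY (1 rows):
teams.score | teams.qty | teams.price
4 | 1 | 7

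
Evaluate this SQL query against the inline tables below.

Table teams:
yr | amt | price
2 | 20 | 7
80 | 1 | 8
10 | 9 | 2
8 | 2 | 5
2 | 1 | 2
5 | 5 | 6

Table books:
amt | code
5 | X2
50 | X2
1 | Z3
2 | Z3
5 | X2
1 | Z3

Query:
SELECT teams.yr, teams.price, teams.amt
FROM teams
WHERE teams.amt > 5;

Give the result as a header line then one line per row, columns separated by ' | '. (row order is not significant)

== RESULT ==
teams.yr | teams.price | teams.amt
2 | 7 | 20
10 | 2 | 9

Derivation:
After WHERE (2 rows):
teams.yr | teams.amt | teams.price
2 | 20 | 7
10 | 9 | 2
After SELECT (2 rows):
teams.yr | teams.price | teams.amt
2 | 7 | 20
10 | 2 | 9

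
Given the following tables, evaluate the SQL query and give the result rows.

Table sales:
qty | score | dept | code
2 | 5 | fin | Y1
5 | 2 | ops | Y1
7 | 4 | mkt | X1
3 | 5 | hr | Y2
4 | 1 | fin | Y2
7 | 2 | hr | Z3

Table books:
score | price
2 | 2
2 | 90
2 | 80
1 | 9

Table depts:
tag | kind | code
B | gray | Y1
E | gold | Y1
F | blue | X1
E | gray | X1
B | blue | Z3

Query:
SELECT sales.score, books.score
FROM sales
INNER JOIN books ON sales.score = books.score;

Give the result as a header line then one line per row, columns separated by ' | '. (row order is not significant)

== RESULT ==
sales.score | books.score
2 | 2
2 | 2
2 | 2
1 | 1
2 | 2
2 | 2
2 | 2

Derivation:
After JOIN books (7 rows):
sales.qty | sales.score | sales.dept | sales.code | books.score | books.price
5 | 2 | ops | Y1 | 2 | 2
5 | 2 | ops | Y1 | 2 | 90
5 | 2 | ops | Y1 | 2 | 80
4 | 1 | fin | Y2 | 1 | 9
7 | 2 | hr | Z3 | 2 | 2
7 | 2 | hr | Z3 | 2 | 90
7 | 2 | hr | Z3 | 2 | 80
After SELECT (7 rows):
sales.score | books.score
2 | 2
2 | 2
2 | 2
1 | 1
2 | 2
2 | 2
2 | 2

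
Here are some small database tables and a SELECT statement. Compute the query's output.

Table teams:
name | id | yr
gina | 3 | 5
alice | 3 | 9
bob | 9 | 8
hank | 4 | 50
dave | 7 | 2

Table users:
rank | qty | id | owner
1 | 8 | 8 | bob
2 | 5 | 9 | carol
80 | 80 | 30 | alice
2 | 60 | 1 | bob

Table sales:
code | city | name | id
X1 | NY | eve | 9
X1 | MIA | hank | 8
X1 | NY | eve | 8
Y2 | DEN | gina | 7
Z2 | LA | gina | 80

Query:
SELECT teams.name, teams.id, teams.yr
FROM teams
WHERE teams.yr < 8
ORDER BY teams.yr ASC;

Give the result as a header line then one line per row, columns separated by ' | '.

== RESULT ==
teams.name | teams.id | teams.yr
dave | 7 | 2
gina | 3 | 5

Derivation:
After WHERE (2 rows):
teams.name | teams.id | teams.yr
gina | 3 | 5
dave | 7 | 2
After SELECT (2 rows):
teams.name | teams.id | teams.yr
gina | 3 | 5
dave | 7 | 2
After ORDER BY (2 rows):
teams.name | teams.id | teams.yr
dave | 7 | 2
gina | 3 | 5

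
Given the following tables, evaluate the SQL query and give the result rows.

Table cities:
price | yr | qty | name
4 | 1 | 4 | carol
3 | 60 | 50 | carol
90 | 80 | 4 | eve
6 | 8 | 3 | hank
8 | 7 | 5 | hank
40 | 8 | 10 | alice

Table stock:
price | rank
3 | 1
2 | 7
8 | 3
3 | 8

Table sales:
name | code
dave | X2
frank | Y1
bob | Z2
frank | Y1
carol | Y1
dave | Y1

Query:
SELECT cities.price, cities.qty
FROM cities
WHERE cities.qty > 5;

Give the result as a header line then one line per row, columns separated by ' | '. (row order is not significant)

After WHERE (2 rows):
cities.price | cities.yr | cities.qty | cities.name
3 | 60 | 50 | carol
40 | 8 | 10 | alice
After SELECT (2 rows):
cities.price | cities.qty
3 | 50
40 | 10

== RESULT ==
cities.price | cities.qty
3 | 50
40 | 10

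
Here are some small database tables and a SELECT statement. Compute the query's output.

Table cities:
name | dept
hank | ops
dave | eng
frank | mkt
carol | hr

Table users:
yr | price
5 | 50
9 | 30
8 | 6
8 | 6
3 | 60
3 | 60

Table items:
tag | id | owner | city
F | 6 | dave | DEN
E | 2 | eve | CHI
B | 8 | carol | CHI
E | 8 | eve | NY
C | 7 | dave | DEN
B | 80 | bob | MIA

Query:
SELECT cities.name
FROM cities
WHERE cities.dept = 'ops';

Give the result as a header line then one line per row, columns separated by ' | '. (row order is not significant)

After WHERE (1 rows):
cities.name | cities.dept
hank | ops
After SELECT (1 rows):
cities.name
hank

== RESULT ==
cities.name
hank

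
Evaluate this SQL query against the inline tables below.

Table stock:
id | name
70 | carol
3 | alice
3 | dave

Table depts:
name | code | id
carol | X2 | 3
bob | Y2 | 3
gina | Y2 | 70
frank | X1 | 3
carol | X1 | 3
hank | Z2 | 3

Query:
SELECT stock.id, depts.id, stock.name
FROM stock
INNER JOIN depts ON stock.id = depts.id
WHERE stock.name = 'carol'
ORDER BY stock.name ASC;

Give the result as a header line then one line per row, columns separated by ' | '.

== RESULT ==
stock.id | depts.id | stock.name
70 | 70 | carol

Derivation:
After JOIN depts (11 rows):
stock.id | stock.name | depts.name | depts.code | depts.id
70 | carol | gina | Y2 | 70
3 | alice | carol | X2 | 3
3 | alice | bob | Y2 | 3
3 | alice | frank | X1 | 3
3 | alice | carol | X1 | 3
3 | alice | hank | Z2 | 3
3 | dave | carol | X2 | 3
3 | dave | bob | Y2 | 3
3 | dave | frank | X1 | 3
3 | dave | carol | X1 | 3
3 | dave | hank | Z2 | 3
After WHERE (1 rows):
stock.id | stock.name | depts.name | depts.code | depts.id
70 | carol | gina | Y2 | 70
After SELECT (1 rows):
stock.id | depts.id | stock.name
70 | 70 | carol
After ORDER BY (1 rows):
stock.id | depts.id | stock.name
70 | 70 | carol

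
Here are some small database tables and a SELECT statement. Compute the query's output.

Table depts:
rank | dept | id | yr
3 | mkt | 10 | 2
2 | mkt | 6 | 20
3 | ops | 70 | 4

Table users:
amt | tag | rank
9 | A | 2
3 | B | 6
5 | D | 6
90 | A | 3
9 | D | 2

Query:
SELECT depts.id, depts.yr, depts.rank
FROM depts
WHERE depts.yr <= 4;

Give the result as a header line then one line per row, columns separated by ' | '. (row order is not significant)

After WHERE (2 rows):
depts.rank | depts.dept | depts.id | depts.yr
3 | mkt | 10 | 2
3 | ops | 70 | 4
After SELECT (2 rows):
depts.id | depts.yr | depts.rank
10 | 2 | 3
70 | 4 | 3

== RESULT ==
depts.id | depts.yr | depts.rank
10 | 2 | 3
70 | 4 | 3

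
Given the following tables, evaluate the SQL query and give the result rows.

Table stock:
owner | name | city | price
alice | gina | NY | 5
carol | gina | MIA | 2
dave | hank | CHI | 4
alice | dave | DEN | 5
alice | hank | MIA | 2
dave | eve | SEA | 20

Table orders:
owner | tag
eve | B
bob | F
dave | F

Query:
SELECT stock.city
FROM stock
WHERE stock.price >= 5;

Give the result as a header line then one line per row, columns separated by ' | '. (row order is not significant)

After WHERE (3 rows):
stock.owner | stock.name | stock.city | stock.price
alice | gina | NY | 5
alice | dave | DEN | 5
dave | eve | SEA | 20
After SELECT (3 rows):
stock.city
NY
DEN
SEA

== RESULT ==
stock.city
NY
DEN
SEA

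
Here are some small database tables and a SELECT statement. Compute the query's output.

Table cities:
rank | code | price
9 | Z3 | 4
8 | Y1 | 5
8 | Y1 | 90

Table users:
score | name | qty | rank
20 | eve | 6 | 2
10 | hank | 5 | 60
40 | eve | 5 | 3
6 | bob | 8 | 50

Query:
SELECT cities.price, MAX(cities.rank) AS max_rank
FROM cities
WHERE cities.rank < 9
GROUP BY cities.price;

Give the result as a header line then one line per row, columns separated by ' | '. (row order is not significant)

== RESULT ==
cities.price | max_rank
5 | 8
90 | 8

Derivation:
After WHERE (2 rows):
cities.rank | cities.code | cities.price
8 | Y1 | 5
8 | Y1 | 90
After GROUP BY (2 rows):
cities.price | max_rank
5 | 8
90 | 8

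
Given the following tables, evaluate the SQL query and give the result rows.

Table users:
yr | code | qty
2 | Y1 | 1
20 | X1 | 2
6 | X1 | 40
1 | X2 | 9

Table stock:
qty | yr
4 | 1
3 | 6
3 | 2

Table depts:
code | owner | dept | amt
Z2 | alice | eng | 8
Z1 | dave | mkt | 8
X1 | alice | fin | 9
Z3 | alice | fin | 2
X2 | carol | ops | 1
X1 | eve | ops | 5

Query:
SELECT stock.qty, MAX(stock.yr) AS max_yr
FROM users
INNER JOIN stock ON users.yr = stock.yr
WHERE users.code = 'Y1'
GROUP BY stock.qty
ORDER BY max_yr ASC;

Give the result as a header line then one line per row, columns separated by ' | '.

After JOIN stock (3 rows):
users.yr | users.code | users.qty | stock.qty | stock.yr
2 | Y1 | 1 | 3 | 2
6 | X1 | 40 | 3 | 6
1 | X2 | 9 | 4 | 1
After WHERE (1 rows):
users.yr | users.code | users.qty | stock.qty | stock.yr
2 | Y1 | 1 | 3 | 2
After GROUP BY (1 rows):
stock.qty | max_yr
3 | 2
After ORDER BY (1 rows):
stock.qty | max_yr
3 | 2

== RESULT ==
stock.qty | max_yr
3 | 2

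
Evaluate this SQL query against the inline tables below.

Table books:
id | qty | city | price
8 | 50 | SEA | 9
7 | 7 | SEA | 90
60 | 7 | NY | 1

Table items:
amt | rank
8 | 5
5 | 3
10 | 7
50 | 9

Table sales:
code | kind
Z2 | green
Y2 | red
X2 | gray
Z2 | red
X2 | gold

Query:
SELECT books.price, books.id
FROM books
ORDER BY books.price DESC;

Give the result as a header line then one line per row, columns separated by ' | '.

After SELECT (3 rows):
books.price | books.id
9 | 8
90 | 7
1 | 60
After ORDER BY (3 rows):
books.price | books.id
90 | 7
9 | 8
1 | 60

== RESULT ==
books.price | books.id
90 | 7
9 | 8
1 | 60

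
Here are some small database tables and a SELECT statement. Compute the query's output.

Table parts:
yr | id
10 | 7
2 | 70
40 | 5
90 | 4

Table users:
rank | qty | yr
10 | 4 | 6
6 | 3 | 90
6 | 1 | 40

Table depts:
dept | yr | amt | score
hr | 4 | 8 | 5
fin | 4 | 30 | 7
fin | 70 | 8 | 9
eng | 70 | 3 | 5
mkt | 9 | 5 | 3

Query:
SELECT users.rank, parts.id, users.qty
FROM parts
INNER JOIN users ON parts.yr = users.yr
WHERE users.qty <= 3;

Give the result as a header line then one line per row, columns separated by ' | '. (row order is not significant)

After JOIN users (2 rows):
parts.yr | parts.id | users.rank | users.qty | users.yr
40 | 5 | 6 | 1 | 40
90 | 4 | 6 | 3 | 90
After WHERE (2 rows):
parts.yr | parts.id | users.rank | users.qty | users.yr
40 | 5 | 6 | 1 | 40
90 | 4 | 6 | 3 | 90
After SELECT (2 rows):
users.rank | parts.id | users.qty
6 | 5 | 1
6 | 4 | 3

== RESULT ==
users.rank | parts.id | users.qty
6 | 5 | 1
6 | 4 | 3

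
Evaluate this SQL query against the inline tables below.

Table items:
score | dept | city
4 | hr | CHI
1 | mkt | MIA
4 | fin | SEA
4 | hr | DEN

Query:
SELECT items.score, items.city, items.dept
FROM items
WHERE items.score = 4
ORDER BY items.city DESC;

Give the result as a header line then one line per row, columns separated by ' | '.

== RESULT ==
items.score | items.city | items.dept
4 | SEA | fin
4 | DEN | hr
4 | CHI | hr

Derivation:
After WHERE (3 rows):
items.score | items.dept | items.city
4 | hr | CHI
4 | fin | SEA
4 | hr | DEN
After SELECT (3 rows):
items.score | items.city | items.dept
4 | CHI | hr
4 | SEA | fin
4 | DEN | hr
After ORDER BY (3 rows):
items.score | items.city | items.dept
4 | SEA | fin
4 | DEN | hr
4 | CHI | hr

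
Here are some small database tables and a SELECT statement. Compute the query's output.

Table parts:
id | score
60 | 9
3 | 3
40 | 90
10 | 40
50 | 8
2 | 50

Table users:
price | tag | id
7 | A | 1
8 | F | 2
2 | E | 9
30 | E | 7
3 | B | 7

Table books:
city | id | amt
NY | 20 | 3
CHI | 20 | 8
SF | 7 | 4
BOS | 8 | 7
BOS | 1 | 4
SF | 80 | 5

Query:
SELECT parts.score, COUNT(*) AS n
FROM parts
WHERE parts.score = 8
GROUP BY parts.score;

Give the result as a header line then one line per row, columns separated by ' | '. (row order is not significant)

After WHERE (1 rows):
parts.id | parts.score
50 | 8
After GROUP BY (1 rows):
parts.score | n
8 | 1

== RESULT ==
parts.score | n
8 | 1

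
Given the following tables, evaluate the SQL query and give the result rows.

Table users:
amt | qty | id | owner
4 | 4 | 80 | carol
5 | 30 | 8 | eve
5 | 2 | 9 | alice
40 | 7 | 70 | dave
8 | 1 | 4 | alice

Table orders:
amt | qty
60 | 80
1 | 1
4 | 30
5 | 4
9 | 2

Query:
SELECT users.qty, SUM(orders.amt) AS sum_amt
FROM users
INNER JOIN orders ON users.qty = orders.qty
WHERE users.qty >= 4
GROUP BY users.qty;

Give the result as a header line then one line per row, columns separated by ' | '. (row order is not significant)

After JOIN orders (4 rows):
users.amt | users.qty | users.id | users.owner | orders.amt | orders.qty
4 | 4 | 80 | carol | 5 | 4
5 | 30 | 8 | eve | 4 | 30
5 | 2 | 9 | alice | 9 | 2
8 | 1 | 4 | alice | 1 | 1
After WHERE (2 rows):
users.amt | users.qty | users.id | users.owner | orders.amt | orders.qty
4 | 4 | 80 | carol | 5 | 4
5 | 30 | 8 | eve | 4 | 30
After GROUP BY (2 rows):
users.qty | sum_amt
4 | 5
30 | 4

== RESULT ==
users.qty | sum_amt
4 | 5
30 | 4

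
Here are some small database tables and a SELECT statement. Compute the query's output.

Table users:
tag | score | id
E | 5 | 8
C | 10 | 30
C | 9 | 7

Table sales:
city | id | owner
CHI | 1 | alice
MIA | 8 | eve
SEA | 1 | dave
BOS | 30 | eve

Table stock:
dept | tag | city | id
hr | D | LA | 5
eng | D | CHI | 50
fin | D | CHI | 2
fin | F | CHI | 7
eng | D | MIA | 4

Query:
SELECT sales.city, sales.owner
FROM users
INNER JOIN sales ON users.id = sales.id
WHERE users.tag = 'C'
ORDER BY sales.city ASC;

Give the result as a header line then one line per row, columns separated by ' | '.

== RESULT ==
sales.city | sales.owner
BOS | eve

Derivation:
After JOIN sales (2 rows):
users.tag | users.score | users.id | sales.city | sales.id | sales.owner
E | 5 | 8 | MIA | 8 | eve
C | 10 | 30 | BOS | 30 | eve
After WHERE (1 rows):
users.tag | users.score | users.id | sales.city | sales.id | sales.owner
C | 10 | 30 | BOS | 30 | eve
After SELECT (1 rows):
sales.city | sales.owner
BOS | eve
After ORDER BY (1 rows):
sales.city | sales.owner
BOS | eve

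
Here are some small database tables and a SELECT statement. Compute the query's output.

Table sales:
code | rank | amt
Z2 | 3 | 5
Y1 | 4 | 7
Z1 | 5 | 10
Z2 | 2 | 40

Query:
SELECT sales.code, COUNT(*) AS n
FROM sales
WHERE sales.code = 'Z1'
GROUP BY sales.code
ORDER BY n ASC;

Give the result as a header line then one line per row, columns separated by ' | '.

== RESULT ==
sales.code | n
Z1 | 1

Derivation:
After WHERE (1 rows):
sales.code | sales.rank | sales.amt
Z1 | 5 | 10
After GROUP BY (1 rows):
sales.code | n
Z1 | 1
After ORDER BY (1 rows):
sales.code | n
Z1 | 1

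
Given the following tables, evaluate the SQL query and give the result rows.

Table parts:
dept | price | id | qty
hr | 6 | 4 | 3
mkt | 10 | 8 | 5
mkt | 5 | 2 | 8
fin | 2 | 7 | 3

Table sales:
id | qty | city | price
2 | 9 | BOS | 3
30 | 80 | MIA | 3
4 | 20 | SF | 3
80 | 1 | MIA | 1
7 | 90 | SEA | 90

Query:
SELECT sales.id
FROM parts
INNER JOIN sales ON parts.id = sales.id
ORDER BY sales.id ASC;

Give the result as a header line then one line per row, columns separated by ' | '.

After JOIN sales (3 rows):
parts.dept | parts.price | parts.id | parts.qty | sales.id | sales.qty | sales.city | sales.price
hr | 6 | 4 | 3 | 4 | 20 | SF | 3
mkt | 5 | 2 | 8 | 2 | 9 | BOS | 3
fin | 2 | 7 | 3 | 7 | 90 | SEA | 90
After SELECT (3 rows):
sales.id
4
2
7
After ORDER BY (3 rows):
sales.id
2
4
7

== RESULT ==
sales.id
2
4
7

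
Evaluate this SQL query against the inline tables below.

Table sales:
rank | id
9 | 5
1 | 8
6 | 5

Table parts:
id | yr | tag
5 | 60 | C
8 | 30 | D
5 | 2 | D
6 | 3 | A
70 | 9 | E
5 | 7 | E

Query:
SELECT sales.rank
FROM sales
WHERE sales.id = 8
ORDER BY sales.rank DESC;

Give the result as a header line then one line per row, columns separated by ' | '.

== RESULT ==
sales.rank
1

Derivation:
After WHERE (1 rows):
sales.rank | sales.id
1 | 8
After SELECT (1 rows):
sales.rank
1
After ORDER BY (1 rows):
sales.rank
1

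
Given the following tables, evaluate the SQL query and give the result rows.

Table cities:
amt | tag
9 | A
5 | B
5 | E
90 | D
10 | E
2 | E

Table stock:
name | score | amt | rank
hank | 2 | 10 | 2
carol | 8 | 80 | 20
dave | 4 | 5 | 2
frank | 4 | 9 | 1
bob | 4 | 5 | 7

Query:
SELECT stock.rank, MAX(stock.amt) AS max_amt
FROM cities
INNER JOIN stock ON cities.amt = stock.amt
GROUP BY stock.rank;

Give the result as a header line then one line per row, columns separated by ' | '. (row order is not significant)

After JOIN stock (6 rows):
cities.amt | cities.tag | stock.name | stock.score | stock.amt | stock.rank
9 | A | frank | 4 | 9 | 1
5 | B | dave | 4 | 5 | 2
5 | B | bob | 4 | 5 | 7
5 | E | dave | 4 | 5 | 2
5 | E | bob | 4 | 5 | 7
10 | E | hank | 2 | 10 | 2
After GROUP BY (3 rows):
stock.rank | max_amt
1 | 9
2 | 10
7 | 5

== RESULT ==
stock.rank | max_amt
1 | 9
2 | 10
7 | 5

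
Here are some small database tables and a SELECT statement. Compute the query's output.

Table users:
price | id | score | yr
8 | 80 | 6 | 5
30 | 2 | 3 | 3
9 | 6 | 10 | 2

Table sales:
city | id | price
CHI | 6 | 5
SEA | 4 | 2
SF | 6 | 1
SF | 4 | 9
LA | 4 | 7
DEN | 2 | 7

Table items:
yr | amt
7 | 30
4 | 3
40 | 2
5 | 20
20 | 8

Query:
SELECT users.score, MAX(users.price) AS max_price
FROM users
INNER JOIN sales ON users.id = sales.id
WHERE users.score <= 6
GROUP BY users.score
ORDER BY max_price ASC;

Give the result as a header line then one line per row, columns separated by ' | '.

== RESULT ==
users.score | max_price
3 | 30

Derivation:
After JOIN sales (3 rows):
users.price | users.id | users.score | users.yr | sales.city | sales.id | sales.price
30 | 2 | 3 | 3 | DEN | 2 | 7
9 | 6 | 10 | 2 | CHI | 6 | 5
9 | 6 | 10 | 2 | SF | 6 | 1
After WHERE (1 rows):
users.price | users.id | users.score | users.yr | sales.city | sales.id | sales.price
30 | 2 | 3 | 3 | DEN | 2 | 7
After GROUP BY (1 rows):
users.score | max_price
3 | 30
After ORDER BY (1 rows):
users.score | max_price
3 | 30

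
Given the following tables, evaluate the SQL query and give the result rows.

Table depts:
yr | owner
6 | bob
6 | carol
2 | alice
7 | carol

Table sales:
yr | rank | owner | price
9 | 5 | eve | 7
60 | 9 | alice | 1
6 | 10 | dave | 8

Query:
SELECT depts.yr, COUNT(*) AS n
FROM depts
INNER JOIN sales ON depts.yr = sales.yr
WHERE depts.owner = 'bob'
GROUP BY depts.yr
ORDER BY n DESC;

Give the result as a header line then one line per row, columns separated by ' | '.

After JOIN sales (2 rows):
depts.yr | depts.owner | sales.yr | sales.rank | sales.owner | sales.price
6 | bob | 6 | 10 | dave | 8
6 | carol | 6 | 10 | dave | 8
After WHERE (1 rows):
depts.yr | depts.owner | sales.yr | sales.rank | sales.owner | sales.price
6 | bob | 6 | 10 | dave | 8
After GROUP BY (1 rows):
depts.yr | n
6 | 1
After ORDER BY (1 rows):
depts.yr | n
6 | 1

== RESULT ==
depts.yr | n
6 | 1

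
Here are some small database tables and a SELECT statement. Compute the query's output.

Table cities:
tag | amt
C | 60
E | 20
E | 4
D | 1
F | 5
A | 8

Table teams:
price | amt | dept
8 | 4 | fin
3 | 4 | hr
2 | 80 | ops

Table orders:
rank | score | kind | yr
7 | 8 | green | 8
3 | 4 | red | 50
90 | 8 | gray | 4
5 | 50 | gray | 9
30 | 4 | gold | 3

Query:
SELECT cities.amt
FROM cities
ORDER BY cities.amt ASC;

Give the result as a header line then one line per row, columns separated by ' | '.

== RESULT ==
cities.amt
1
4
5
8
20
60

Derivation:
After SELECT (6 rows):
cities.amt
60
20
4
1
5
8
After ORDER BY (6 rows):
cities.amt
1
4
5
8
20
60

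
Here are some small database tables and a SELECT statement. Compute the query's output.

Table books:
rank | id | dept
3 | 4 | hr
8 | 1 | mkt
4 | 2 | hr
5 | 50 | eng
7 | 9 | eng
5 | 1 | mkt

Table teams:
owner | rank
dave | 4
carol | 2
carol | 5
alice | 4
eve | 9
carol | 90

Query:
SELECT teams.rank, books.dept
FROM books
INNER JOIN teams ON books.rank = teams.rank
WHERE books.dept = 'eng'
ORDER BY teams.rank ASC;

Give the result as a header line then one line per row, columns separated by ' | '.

== RESULT ==
teams.rank | books.dept
5 | eng

Derivation:
After JOIN teams (4 rows):
books.rank | books.id | books.dept | teams.owner | teams.rank
4 | 2 | hr | dave | 4
4 | 2 | hr | alice | 4
5 | 50 | eng | carol | 5
5 | 1 | mkt | carol | 5
After WHERE (1 rows):
books.rank | books.id | books.dept | teams.owner | teams.rank
5 | 50 | eng | carol | 5
After SELECT (1 rows):
teams.rank | books.dept
5 | eng
After ORDER BY (1 rows):
teams.rank | books.dept
5 | eng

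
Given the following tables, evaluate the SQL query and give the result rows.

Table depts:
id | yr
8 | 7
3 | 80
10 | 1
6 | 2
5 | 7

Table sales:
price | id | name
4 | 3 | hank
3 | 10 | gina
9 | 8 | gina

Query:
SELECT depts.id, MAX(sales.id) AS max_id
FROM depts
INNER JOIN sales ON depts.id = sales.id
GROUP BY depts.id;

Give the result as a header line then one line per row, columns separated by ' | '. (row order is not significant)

== RESULT ==
depts.id | max_id
8 | 8
3 | 3
10 | 10

Derivation:
After JOIN sales (3 rows):
depts.id | depts.yr | sales.price | sales.id | sales.name
8 | 7 | 9 | 8 | gina
3 | 80 | 4 | 3 | hank
10 | 1 | 3 | 10 | gina
After GROUP BY (3 rows):
depts.id | max_id
8 | 8
3 | 3
10 | 10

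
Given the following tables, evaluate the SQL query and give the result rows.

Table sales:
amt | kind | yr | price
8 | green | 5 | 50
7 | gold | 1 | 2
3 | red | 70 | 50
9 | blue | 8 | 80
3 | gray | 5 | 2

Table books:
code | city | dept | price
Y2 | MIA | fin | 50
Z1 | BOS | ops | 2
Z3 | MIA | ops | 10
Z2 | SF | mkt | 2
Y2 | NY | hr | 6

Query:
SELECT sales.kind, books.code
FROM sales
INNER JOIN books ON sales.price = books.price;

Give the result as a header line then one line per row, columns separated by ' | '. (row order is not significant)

== RESULT ==
sales.kind | books.code
green | Y2
gold | Z1
gold | Z2
red | Y2
gray | Z1
gray | Z2

Derivation:
After JOIN books (6 rows):
sales.amt | sales.kind | sales.yr | sales.price | books.code | books.city | books.dept | books.price
8 | green | 5 | 50 | Y2 | MIA | fin | 50
7 | gold | 1 | 2 | Z1 | BOS | ops | 2
7 | gold | 1 | 2 | Z2 | SF | mkt | 2
3 | red | 70 | 50 | Y2 | MIA | fin | 50
3 | gray | 5 | 2 | Z1 | BOS | ops | 2
3 | gray | 5 | 2 | Z2 | SF | mkt | 2
After SELECT (6 rows):
sales.kind | books.code
green | Y2
gold | Z1
gold | Z2
red | Y2
gray | Z1
gray | Z2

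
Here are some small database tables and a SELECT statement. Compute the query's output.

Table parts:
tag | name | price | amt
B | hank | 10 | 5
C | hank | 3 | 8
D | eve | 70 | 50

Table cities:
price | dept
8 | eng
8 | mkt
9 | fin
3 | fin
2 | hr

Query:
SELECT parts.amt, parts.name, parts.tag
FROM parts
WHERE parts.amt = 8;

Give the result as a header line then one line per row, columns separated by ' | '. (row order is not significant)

== RESULT ==
parts.amt | parts.name | parts.tag
8 | hank | C

Derivation:
After WHERE (1 rows):
parts.tag | parts.name | parts.price | parts.amt
C | hank | 3 | 8
After SELECT (1 rows):
parts.amt | parts.name | parts.tag
8 | hank | C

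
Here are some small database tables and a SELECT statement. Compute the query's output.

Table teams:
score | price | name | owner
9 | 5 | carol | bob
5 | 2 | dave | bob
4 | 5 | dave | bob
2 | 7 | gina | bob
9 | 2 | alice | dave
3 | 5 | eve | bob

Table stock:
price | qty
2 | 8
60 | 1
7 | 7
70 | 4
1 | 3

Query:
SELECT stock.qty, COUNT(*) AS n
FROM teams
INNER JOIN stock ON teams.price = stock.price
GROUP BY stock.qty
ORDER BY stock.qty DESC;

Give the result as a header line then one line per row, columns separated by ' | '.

After JOIN stock (3 rows):
teams.score | teams.price | teams.name | teams.owner | stock.price | stock.qty
5 | 2 | dave | bob | 2 | 8
2 | 7 | gina | bob | 7 | 7
9 | 2 | alice | dave | 2 | 8
After GROUP BY (2 rows):
stock.qty | n
8 | 2
7 | 1
After ORDER BY (2 rows):
stock.qty | n
8 | 2
7 | 1

== RESULT ==
stock.qty | n
8 | 2
7 | 1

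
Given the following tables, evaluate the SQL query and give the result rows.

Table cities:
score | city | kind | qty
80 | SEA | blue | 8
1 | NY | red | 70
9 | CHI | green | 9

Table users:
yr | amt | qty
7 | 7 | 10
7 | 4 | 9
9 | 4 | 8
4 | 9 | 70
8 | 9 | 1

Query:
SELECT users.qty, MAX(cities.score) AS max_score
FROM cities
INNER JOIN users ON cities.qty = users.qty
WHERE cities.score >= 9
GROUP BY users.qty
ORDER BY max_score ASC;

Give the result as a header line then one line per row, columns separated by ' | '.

After JOIN users (3 rows):
cities.score | cities.city | cities.kind | cities.qty | users.yr | users.amt | users.qty
80 | SEA | blue | 8 | 9 | 4 | 8
1 | NY | red | 70 | 4 | 9 | 70
9 | CHI | green | 9 | 7 | 4 | 9
After WHERE (2 rows):
cities.score | cities.city | cities.kind | cities.qty | users.yr | users.amt | users.qty
80 | SEA | blue | 8 | 9 | 4 | 8
9 | CHI | green | 9 | 7 | 4 | 9
After GROUP BY (2 rows):
users.qty | max_score
8 | 80
9 | 9
After ORDER BY (2 rows):
users.qty | max_score
9 | 9
8 | 80

== RESULT ==
users.qty | max_score
9 | 9
8 | 80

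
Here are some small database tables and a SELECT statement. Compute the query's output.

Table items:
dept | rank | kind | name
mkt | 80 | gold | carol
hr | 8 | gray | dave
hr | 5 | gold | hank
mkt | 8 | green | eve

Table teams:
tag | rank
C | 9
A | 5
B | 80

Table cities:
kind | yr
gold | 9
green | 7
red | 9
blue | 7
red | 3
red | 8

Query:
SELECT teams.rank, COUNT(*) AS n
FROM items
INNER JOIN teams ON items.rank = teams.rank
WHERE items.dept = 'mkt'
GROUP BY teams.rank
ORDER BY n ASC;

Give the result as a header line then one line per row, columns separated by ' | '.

After JOIN teams (2 rows):
items.dept | items.rank | items.kind | items.name | teams.tag | teams.rank
mkt | 80 | gold | carol | B | 80
hr | 5 | gold | hank | A | 5
After WHERE (1 rows):
items.dept | items.rank | items.kind | items.name | teams.tag | teams.rank
mkt | 80 | gold | carol | B | 80
After GROUP BY (1 rows):
teams.rank | n
80 | 1
After ORDER BY (1 rows):
teams.rank | n
80 | 1

== RESULT ==
teams.rank | n
80 | 1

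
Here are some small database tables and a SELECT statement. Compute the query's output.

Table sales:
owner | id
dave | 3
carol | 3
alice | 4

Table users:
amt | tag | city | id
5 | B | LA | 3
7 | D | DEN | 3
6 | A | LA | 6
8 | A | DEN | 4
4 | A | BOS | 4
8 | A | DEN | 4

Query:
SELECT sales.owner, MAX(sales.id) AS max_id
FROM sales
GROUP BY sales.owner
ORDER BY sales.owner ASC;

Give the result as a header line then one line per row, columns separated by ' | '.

== RESULT ==
sales.owner | max_id
alice | 4
carol | 3
dave | 3

Derivation:
After GROUP BY (3 rows):
sales.owner | max_id
dave | 3
carol | 3
alice | 4
After ORDER BY (3 rows):
sales.owner | max_id
alice | 4
carol | 3
dave | 3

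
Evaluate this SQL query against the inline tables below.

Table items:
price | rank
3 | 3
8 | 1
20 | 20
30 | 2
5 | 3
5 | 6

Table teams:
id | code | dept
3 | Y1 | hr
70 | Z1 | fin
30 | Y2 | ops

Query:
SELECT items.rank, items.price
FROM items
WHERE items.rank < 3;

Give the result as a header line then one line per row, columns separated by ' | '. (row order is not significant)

After WHERE (2 rows):
items.price | items.rank
8 | 1
30 | 2
After SELECT (2 rows):
items.rank | items.price
1 | 8
2 | 30

== RESULT ==
items.rank | items.price
1 | 8
2 | 30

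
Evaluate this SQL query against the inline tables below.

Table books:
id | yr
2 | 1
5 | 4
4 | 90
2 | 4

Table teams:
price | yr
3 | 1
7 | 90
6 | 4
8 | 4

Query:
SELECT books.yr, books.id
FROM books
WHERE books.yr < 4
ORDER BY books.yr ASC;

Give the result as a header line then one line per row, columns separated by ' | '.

== RESULT ==
books.yr | books.id
1 | 2

Derivation:
After WHERE (1 rows):
books.id | books.yr
2 | 1
After SELECT (1 rows):
books.yr | books.id
1 | 2
After ORDER BY (1 rows):
books.yr | books.id
1 | 2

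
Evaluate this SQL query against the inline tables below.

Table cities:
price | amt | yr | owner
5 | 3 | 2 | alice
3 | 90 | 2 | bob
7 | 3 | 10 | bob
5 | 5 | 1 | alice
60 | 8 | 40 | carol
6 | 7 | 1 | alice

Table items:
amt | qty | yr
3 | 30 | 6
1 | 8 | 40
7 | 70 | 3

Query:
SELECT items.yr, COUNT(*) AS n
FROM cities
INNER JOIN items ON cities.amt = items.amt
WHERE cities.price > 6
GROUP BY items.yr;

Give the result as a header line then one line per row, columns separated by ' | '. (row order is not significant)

== RESULT ==
items.yr | n
6 | 1

Derivation:
After JOIN items (3 rows):
cities.price | cities.amt | cities.yr | cities.owner | items.amt | items.qty | items.yr
5 | 3 | 2 | alice | 3 | 30 | 6
7 | 3 | 10 | bob | 3 | 30 | 6
6 | 7 | 1 | alice | 7 | 70 | 3
After WHERE (1 rows):
cities.price | cities.amt | cities.yr | cities.owner | items.amt | items.qty | items.yr
7 | 3 | 10 | bob | 3 | 30 | 6
After GROUP BY (1 rows):
items.yr | n
6 | 1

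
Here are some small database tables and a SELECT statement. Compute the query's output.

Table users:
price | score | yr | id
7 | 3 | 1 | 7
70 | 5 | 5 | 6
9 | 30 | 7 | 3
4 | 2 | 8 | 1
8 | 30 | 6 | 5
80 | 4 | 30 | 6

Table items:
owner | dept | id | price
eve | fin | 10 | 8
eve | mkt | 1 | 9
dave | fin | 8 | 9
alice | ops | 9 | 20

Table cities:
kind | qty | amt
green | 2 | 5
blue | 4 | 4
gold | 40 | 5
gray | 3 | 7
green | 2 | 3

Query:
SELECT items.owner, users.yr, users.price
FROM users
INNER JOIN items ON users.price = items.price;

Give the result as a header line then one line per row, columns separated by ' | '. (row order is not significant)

After JOIN items (3 rows):
users.price | users.score | users.yr | users.id | items.owner | items.dept | items.id | items.price
9 | 30 | 7 | 3 | eve | mkt | 1 | 9
9 | 30 | 7 | 3 | dave | fin | 8 | 9
8 | 30 | 6 | 5 | eve | fin | 10 | 8
After SELECT (3 rows):
items.owner | users.yr | users.price
eve | 7 | 9
dave | 7 | 9
eve | 6 | 8

== RESULT ==
items.owner | users.yr | users.price
eve | 7 | 9
dave | 7 | 9
eve | 6 | 8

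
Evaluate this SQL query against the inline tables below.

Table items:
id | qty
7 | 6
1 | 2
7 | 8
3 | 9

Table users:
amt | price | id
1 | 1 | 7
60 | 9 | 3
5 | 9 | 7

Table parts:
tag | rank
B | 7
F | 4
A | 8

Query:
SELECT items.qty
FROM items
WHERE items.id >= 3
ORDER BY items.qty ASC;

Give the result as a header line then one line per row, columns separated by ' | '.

== RESULT ==
items.qty
6
8
9

Derivation:
After WHERE (3 rows):
items.id | items.qty
7 | 6
7 | 8
3 | 9
After SELECT (3 rows):
items.qty
6
8
9
After ORDER BY (3 rows):
items.qty
6
8
9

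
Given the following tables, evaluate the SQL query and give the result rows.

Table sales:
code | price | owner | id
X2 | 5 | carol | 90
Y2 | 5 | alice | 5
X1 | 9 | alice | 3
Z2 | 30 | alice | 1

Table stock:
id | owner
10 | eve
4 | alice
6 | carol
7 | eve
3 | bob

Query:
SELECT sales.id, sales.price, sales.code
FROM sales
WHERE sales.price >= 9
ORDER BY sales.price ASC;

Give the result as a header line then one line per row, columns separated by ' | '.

After WHERE (2 rows):
sales.code | sales.price | sales.owner | sales.id
X1 | 9 | alice | 3
Z2 | 30 | alice | 1
After SELECT (2 rows):
sales.id | sales.price | sales.code
3 | 9 | X1
1 | 30 | Z2
After ORDER BY (2 rows):
sales.id | sales.price | sales.code
3 | 9 | X1
1 | 30 | Z2

== RESULT ==
sales.id | sales.price | sales.code
3 | 9 | X1
1 | 30 | Z2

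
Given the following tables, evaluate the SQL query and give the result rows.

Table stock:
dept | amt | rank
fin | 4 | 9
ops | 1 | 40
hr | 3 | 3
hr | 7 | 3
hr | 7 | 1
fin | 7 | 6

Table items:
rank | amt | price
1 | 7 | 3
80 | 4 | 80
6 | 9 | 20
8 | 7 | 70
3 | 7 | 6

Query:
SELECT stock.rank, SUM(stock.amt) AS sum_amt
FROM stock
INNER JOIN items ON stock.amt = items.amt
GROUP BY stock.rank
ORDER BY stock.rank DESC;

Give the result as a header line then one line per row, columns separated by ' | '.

After JOIN items (10 rows):
stock.dept | stock.amt | stock.rank | items.rank | items.amt | items.price
fin | 4 | 9 | 80 | 4 | 80
hr | 7 | 3 | 1 | 7 | 3
hr | 7 | 3 | 8 | 7 | 70
hr | 7 | 3 | 3 | 7 | 6
hr | 7 | 1 | 1 | 7 | 3
hr | 7 | 1 | 8 | 7 | 70
hr | 7 | 1 | 3 | 7 | 6
fin | 7 | 6 | 1 | 7 | 3
fin | 7 | 6 | 8 | 7 | 70
fin | 7 | 6 | 3 | 7 | 6
After GROUP BY (4 rows):
stock.rank | sum_amt
9 | 4
3 | 21
1 | 21
6 | 21
After ORDER BY (4 rows):
stock.rank | sum_amt
9 | 4
6 | 21
3 | 21
1 | 21

== RESULT ==
stock.rank | sum_amt
9 | 4
6 | 21
3 | 21
1 | 21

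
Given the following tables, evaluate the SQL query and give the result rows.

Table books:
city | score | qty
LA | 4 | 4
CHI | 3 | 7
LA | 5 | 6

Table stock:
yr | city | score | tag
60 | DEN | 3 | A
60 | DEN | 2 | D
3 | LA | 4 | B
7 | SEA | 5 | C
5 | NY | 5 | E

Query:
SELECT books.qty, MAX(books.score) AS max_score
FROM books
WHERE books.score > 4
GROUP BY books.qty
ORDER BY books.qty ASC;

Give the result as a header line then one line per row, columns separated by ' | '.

After WHERE (1 rows):
books.city | books.score | books.qty
LA | 5 | 6
After GROUP BY (1 rows):
books.qty | max_score
6 | 5
After ORDER BY (1 rows):
books.qty | max_score
6 | 5

== RESULT ==
books.qty | max_score
6 | 5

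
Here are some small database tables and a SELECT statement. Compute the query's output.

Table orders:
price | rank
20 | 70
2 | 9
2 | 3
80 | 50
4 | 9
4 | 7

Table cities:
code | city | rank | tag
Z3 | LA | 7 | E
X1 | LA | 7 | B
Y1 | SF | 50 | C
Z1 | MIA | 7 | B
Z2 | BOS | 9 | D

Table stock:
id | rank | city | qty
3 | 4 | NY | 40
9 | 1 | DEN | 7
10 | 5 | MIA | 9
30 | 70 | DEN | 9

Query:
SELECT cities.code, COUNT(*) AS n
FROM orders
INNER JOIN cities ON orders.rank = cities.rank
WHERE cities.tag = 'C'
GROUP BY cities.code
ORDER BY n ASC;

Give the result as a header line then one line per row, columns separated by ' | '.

After JOIN cities (6 rows):
orders.price | orders.rank | cities.code | cities.city | cities.rank | cities.tag
2 | 9 | Z2 | BOS | 9 | D
80 | 50 | Y1 | SF | 50 | C
4 | 9 | Z2 | BOS | 9 | D
4 | 7 | Z3 | LA | 7 | E
4 | 7 | X1 | LA | 7 | B
4 | 7 | Z1 | MIA | 7 | B
After WHERE (1 rows):
orders.price | orders.rank | cities.code | cities.city | cities.rank | cities.tag
80 | 50 | Y1 | SF | 50 | C
After GROUP BY (1 rows):
cities.code | n
Y1 | 1
After ORDER BY (1 rows):
cities.code | n
Y1 | 1

== RESULT ==
cities.code | n
Y1 | 1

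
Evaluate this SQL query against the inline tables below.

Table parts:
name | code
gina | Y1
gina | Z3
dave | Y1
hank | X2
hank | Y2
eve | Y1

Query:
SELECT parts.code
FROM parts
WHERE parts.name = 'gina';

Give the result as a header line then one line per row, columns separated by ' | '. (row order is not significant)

== RESULT ==
parts.code
Y1
Z3

Derivation:
After WHERE (2 rows):
parts.name | parts.code
gina | Y1
gina | Z3
After SELECT (2 rows):
parts.code
Y1
Z3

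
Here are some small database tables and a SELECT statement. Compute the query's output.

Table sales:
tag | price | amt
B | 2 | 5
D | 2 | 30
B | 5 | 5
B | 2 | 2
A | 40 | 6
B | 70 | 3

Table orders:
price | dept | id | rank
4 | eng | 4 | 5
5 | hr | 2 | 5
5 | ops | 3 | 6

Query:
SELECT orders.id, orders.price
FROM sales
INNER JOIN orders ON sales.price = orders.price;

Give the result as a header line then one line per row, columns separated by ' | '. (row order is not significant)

After JOIN orders (2 rows):
sales.tag | sales.price | sales.amt | orders.price | orders.dept | orders.id | orders.rank
B | 5 | 5 | 5 | hr | 2 | 5
B | 5 | 5 | 5 | ops | 3 | 6
After SELECT (2 rows):
orders.id | orders.price
2 | 5
3 | 5

== RESULT ==
orders.id | orders.price
2 | 5
3 | 5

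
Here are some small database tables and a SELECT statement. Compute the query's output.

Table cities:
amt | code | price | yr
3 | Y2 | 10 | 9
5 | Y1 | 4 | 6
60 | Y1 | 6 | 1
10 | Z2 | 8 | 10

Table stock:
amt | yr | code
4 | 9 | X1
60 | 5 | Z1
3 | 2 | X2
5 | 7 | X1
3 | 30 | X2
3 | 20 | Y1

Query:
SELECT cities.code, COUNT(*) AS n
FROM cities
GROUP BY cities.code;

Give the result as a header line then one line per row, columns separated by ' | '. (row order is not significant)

After GROUP BY (3 rows):
cities.code | n
Y2 | 1
Y1 | 2
Z2 | 1

== RESULT ==
cities.code | n
Y2 | 1
Y1 | 2
Z2 | 1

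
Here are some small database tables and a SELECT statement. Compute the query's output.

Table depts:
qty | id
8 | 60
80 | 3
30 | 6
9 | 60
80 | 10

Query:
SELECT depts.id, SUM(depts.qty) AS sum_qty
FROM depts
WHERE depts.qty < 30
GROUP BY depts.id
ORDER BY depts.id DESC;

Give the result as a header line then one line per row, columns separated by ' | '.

== RESULT ==
depts.id | sum_qty
60 | 17

Derivation:
After WHERE (2 rows):
depts.qty | depts.id
8 | 60
9 | 60
After GROUP BY (1 rows):
depts.id | sum_qty
60 | 17
After ORDER BY (1 rows):
depts.id | sum_qty
60 | 17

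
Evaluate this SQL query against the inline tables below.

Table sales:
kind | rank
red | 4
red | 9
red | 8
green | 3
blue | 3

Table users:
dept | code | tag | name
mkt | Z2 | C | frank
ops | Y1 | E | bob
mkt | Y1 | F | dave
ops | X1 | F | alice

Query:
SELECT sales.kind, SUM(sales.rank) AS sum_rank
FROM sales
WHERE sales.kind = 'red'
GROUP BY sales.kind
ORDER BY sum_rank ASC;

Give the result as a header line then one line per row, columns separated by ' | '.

After WHERE (3 rows):
sales.kind | sales.rank
red | 4
red | 9
red | 8
After GROUP BY (1 rows):
sales.kind | sum_rank
red | 21
After ORDER BY (1 rows):
sales.kind | sum_rank
red | 21

== RESULT ==
sales.kind | sum_rank
red | 21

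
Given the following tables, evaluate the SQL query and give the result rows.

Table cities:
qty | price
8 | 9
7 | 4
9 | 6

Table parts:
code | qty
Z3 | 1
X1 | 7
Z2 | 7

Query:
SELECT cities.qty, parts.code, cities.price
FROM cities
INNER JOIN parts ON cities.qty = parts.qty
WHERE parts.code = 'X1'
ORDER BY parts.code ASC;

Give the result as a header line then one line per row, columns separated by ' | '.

== RESULT ==
cities.qty | parts.code | cities.price
7 | X1 | 4

Derivation:
After JOIN parts (2 rows):
cities.qty | cities.price | parts.code | parts.qty
7 | 4 | X1 | 7
7 | 4 | Z2 | 7
After WHERE (1 rows):
cities.qty | cities.price | parts.code | parts.qty
7 | 4 | X1 | 7
After SELECT (1 rows):
cities.qty | parts.code | cities.price
7 | X1 | 4
After ORDER BY (1 rows):
cities.qty | parts.code | cities.price
7 | X1 | 4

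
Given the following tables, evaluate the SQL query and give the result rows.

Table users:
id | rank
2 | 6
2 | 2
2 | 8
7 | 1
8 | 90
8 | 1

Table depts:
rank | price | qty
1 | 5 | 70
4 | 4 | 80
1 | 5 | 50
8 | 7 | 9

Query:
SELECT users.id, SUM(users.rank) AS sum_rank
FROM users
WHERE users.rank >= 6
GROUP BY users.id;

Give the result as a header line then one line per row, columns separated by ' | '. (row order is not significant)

After WHERE (3 rows):
users.id | users.rank
2 | 6
2 | 8
8 | 90
After GROUP BY (2 rows):
users.id | sum_rank
2 | 14
8 | 90

== RESULT ==
users.id | sum_rank
2 | 14
8 | 90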